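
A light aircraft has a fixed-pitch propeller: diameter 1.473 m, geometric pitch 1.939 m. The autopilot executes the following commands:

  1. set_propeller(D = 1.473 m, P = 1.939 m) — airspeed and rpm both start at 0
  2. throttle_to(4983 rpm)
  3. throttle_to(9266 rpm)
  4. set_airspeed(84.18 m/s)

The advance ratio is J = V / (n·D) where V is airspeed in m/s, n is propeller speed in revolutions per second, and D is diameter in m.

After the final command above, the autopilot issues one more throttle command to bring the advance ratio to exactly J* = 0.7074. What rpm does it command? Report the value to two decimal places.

rpm = 4847.22

set_propeller: D = 1.473 m, P = 1.939 m (p = P/D = 1.316361); state ← (V=0, rpm=0)
throttle_to(4983): rpm ← 4983
throttle_to(9266): rpm ← 9266
set_airspeed(84.18): V ← 84.18 m/s
final state: V = 84.18 m/s, rpm = 9266 → n = rpm/60 = 154.433333 rev/s
target J* = 0.7074; solve J* = V/(n·D) for n: n = V/(J*·D) = 84.18/(0.7074 × 1.473) = 80.786933 rev/s
rpm = 60·n = 4847.215960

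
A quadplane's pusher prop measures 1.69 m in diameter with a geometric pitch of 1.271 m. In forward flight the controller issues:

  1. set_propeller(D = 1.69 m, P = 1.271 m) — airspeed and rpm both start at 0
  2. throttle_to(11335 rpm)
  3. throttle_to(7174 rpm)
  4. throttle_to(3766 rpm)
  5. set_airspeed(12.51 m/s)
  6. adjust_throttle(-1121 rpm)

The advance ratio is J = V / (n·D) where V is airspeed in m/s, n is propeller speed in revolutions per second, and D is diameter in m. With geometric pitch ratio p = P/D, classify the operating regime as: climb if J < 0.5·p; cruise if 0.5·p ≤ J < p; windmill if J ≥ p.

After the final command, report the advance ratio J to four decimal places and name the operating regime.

J = 0.1679, regime = climb

set_propeller: D = 1.69 m, P = 1.271 m (p = P/D = 0.752071); state ← (V=0, rpm=0)
throttle_to(11335): rpm ← 11335
throttle_to(7174): rpm ← 7174
throttle_to(3766): rpm ← 3766
set_airspeed(12.51): V ← 12.51 m/s
adjust_throttle(-1121): rpm ← 3766 -1121 = 2645
final state: V = 12.51 m/s, rpm = 2645 → n = rpm/60 = 44.083333 rev/s
J = V / (n·D) = 12.51 / (44.083333 × 1.69) = 0.167918
regime bands: climb J<0.3760 | cruise [0.3760, 0.7521) | windmill J≥0.7521
J = 0.1679 → climb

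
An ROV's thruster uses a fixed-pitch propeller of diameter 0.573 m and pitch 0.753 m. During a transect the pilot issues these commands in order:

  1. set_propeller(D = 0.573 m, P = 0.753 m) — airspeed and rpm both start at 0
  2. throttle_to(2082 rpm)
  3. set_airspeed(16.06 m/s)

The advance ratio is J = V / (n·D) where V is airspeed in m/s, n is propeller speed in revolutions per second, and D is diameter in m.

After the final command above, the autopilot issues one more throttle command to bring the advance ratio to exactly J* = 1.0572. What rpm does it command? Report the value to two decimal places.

set_propeller: D = 0.573 m, P = 0.753 m (p = P/D = 1.314136); state ← (V=0, rpm=0)
throttle_to(2082): rpm ← 2082
set_airspeed(16.06): V ← 16.06 m/s
final state: V = 16.06 m/s, rpm = 2082 → n = rpm/60 = 34.700000 rev/s
target J* = 1.0572; solve J* = V/(n·D) for n: n = V/(J*·D) = 16.06/(1.0572 × 0.573) = 26.511467 rev/s
rpm = 60·n = 1590.688037

rpm = 1590.69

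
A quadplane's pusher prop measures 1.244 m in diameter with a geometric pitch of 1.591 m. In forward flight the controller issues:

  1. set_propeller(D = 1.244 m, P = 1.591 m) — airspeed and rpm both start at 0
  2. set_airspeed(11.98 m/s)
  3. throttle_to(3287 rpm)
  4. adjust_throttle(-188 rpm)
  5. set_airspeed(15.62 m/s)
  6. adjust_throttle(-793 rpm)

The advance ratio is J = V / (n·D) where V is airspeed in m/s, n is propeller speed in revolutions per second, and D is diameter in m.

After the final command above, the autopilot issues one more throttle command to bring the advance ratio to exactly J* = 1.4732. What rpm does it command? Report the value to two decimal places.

set_propeller: D = 1.244 m, P = 1.591 m (p = P/D = 1.278939); state ← (V=0, rpm=0)
set_airspeed(11.98): V ← 11.98 m/s
throttle_to(3287): rpm ← 3287
adjust_throttle(-188): rpm ← 3287 -188 = 3099
set_airspeed(15.62): V ← 15.62 m/s
adjust_throttle(-793): rpm ← 3099 -793 = 2306
final state: V = 15.62 m/s, rpm = 2306 → n = rpm/60 = 38.433333 rev/s
target J* = 1.4732; solve J* = V/(n·D) for n: n = V/(J*·D) = 15.62/(1.4732 × 1.244) = 8.523127 rev/s
rpm = 60·n = 511.387596

rpm = 511.39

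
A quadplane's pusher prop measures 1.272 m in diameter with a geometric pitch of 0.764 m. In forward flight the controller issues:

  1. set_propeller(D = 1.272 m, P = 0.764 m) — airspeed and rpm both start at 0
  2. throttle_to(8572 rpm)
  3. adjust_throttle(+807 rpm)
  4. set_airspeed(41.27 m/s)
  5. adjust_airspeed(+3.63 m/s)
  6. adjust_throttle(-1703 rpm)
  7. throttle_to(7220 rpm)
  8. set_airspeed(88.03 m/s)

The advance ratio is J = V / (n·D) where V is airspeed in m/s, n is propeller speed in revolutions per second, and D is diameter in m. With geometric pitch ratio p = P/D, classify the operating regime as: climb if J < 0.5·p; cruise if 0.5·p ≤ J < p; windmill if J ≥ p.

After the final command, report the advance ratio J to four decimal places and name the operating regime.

J = 0.5751, regime = cruise

set_propeller: D = 1.272 m, P = 0.764 m (p = P/D = 0.600629); state ← (V=0, rpm=0)
throttle_to(8572): rpm ← 8572
adjust_throttle(+807): rpm ← 8572 +807 = 9379
set_airspeed(41.27): V ← 41.27 m/s
adjust_airspeed(+3.63): V ← 41.27 +3.63 = 44.9 m/s
adjust_throttle(-1703): rpm ← 9379 -1703 = 7676
throttle_to(7220): rpm ← 7220
set_airspeed(88.03): V ← 88.03 m/s
final state: V = 88.03 m/s, rpm = 7220 → n = rpm/60 = 120.333333 rev/s
J = V / (n·D) = 88.03 / (120.333333 × 1.272) = 0.575119
regime bands: climb J<0.3003 | cruise [0.3003, 0.6006) | windmill J≥0.6006
J = 0.5751 → cruise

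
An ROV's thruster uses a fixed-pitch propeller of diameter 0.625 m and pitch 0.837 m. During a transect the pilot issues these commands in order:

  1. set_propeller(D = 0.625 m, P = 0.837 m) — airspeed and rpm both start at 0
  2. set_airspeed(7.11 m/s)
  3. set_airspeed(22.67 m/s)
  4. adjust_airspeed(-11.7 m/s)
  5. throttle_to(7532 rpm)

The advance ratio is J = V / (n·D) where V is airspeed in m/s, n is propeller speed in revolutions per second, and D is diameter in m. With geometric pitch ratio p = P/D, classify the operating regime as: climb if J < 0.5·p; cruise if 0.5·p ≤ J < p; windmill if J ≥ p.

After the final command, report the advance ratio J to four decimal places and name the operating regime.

J = 0.1398, regime = climb

set_propeller: D = 0.625 m, P = 0.837 m (p = P/D = 1.339200); state ← (V=0, rpm=0)
set_airspeed(7.11): V ← 7.11 m/s
set_airspeed(22.67): V ← 22.67 m/s
adjust_airspeed(-11.7): V ← 22.67 -11.7 = 10.97 m/s
throttle_to(7532): rpm ← 7532
final state: V = 10.97 m/s, rpm = 7532 → n = rpm/60 = 125.533333 rev/s
J = V / (n·D) = 10.97 / (125.533333 × 0.625) = 0.139819
regime bands: climb J<0.6696 | cruise [0.6696, 1.3392) | windmill J≥1.3392
J = 0.1398 → climb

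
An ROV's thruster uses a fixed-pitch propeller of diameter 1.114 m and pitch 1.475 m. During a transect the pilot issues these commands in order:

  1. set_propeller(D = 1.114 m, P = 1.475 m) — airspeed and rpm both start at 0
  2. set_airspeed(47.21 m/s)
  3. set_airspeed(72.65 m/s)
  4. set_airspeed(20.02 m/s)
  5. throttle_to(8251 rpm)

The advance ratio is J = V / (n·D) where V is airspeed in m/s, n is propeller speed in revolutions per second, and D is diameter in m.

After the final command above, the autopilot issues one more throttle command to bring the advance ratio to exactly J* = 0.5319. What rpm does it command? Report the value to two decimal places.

set_propeller: D = 1.114 m, P = 1.475 m (p = P/D = 1.324057); state ← (V=0, rpm=0)
set_airspeed(47.21): V ← 47.21 m/s
set_airspeed(72.65): V ← 72.65 m/s
set_airspeed(20.02): V ← 20.02 m/s
throttle_to(8251): rpm ← 8251
final state: V = 20.02 m/s, rpm = 8251 → n = rpm/60 = 137.516667 rev/s
target J* = 0.5319; solve J* = V/(n·D) for n: n = V/(J*·D) = 20.02/(0.5319 × 1.114) = 33.786942 rev/s
rpm = 60·n = 2027.216547

rpm = 2027.22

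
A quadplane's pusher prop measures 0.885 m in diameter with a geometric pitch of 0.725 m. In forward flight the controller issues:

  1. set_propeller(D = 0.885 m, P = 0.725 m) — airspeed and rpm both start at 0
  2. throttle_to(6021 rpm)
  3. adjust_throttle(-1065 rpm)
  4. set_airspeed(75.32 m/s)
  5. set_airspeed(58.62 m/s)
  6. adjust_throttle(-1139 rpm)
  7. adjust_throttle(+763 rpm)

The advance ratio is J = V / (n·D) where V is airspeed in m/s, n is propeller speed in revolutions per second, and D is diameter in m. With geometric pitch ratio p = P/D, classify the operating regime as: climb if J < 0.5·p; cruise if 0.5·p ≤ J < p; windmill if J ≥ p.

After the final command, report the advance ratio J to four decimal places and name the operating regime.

J = 0.8677, regime = windmill

set_propeller: D = 0.885 m, P = 0.725 m (p = P/D = 0.819209); state ← (V=0, rpm=0)
throttle_to(6021): rpm ← 6021
adjust_throttle(-1065): rpm ← 6021 -1065 = 4956
set_airspeed(75.32): V ← 75.32 m/s
set_airspeed(58.62): V ← 58.62 m/s
adjust_throttle(-1139): rpm ← 4956 -1139 = 3817
adjust_throttle(+763): rpm ← 3817 +763 = 4580
final state: V = 58.62 m/s, rpm = 4580 → n = rpm/60 = 76.333333 rev/s
J = V / (n·D) = 58.62 / (76.333333 × 0.885) = 0.867737
regime bands: climb J<0.4096 | cruise [0.4096, 0.8192) | windmill J≥0.8192
J = 0.8677 → windmill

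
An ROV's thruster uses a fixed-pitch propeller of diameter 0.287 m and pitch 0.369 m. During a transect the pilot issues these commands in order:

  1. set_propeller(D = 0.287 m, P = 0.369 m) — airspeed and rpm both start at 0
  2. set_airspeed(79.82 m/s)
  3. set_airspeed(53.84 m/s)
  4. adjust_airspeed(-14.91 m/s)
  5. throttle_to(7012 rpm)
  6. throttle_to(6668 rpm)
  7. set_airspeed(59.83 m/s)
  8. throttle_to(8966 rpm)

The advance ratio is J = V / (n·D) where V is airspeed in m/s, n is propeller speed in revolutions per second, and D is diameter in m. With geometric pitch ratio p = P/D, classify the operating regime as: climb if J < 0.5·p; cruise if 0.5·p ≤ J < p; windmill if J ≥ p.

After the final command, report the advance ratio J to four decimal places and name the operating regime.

set_propeller: D = 0.287 m, P = 0.369 m (p = P/D = 1.285714); state ← (V=0, rpm=0)
set_airspeed(79.82): V ← 79.82 m/s
set_airspeed(53.84): V ← 53.84 m/s
adjust_airspeed(-14.91): V ← 53.84 -14.91 = 38.93 m/s
throttle_to(7012): rpm ← 7012
throttle_to(6668): rpm ← 6668
set_airspeed(59.83): V ← 59.83 m/s
throttle_to(8966): rpm ← 8966
final state: V = 59.83 m/s, rpm = 8966 → n = rpm/60 = 149.433333 rev/s
J = V / (n·D) = 59.83 / (149.433333 × 0.287) = 1.395050
regime bands: climb J<0.6429 | cruise [0.6429, 1.2857) | windmill J≥1.2857
J = 1.3950 → windmill

J = 1.3950, regime = windmill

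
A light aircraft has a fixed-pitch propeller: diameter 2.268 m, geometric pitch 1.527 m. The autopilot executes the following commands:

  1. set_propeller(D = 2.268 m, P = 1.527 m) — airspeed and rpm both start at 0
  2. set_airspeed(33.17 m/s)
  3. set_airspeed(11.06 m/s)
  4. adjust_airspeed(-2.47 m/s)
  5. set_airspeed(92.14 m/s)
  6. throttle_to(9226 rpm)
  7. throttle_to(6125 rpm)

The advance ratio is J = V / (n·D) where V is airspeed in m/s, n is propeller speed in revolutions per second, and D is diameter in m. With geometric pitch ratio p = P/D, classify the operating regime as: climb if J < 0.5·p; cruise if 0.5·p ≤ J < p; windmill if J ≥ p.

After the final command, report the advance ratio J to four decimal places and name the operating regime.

set_propeller: D = 2.268 m, P = 1.527 m (p = P/D = 0.673280); state ← (V=0, rpm=0)
set_airspeed(33.17): V ← 33.17 m/s
set_airspeed(11.06): V ← 11.06 m/s
adjust_airspeed(-2.47): V ← 11.06 -2.47 = 8.59 m/s
set_airspeed(92.14): V ← 92.14 m/s
throttle_to(9226): rpm ← 9226
throttle_to(6125): rpm ← 6125
final state: V = 92.14 m/s, rpm = 6125 → n = rpm/60 = 102.083333 rev/s
J = V / (n·D) = 92.14 / (102.083333 × 2.268) = 0.397970
regime bands: climb J<0.3366 | cruise [0.3366, 0.6733) | windmill J≥0.6733
J = 0.3980 → cruise

J = 0.3980, regime = cruise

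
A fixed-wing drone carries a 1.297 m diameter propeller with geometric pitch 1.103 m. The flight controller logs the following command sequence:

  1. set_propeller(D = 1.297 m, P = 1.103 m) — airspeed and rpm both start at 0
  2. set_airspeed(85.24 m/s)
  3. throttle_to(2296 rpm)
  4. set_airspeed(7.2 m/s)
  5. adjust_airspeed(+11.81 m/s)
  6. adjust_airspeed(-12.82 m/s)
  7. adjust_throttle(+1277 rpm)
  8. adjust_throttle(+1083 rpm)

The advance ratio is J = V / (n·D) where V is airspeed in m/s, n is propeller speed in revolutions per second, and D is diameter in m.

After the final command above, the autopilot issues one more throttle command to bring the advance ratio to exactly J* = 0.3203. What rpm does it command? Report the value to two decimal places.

set_propeller: D = 1.297 m, P = 1.103 m (p = P/D = 0.850424); state ← (V=0, rpm=0)
set_airspeed(85.24): V ← 85.24 m/s
throttle_to(2296): rpm ← 2296
set_airspeed(7.2): V ← 7.2 m/s
adjust_airspeed(+11.81): V ← 7.2 +11.81 = 19.01 m/s
adjust_airspeed(-12.82): V ← 19.01 -12.82 = 6.19 m/s
adjust_throttle(+1277): rpm ← 2296 +1277 = 3573
adjust_throttle(+1083): rpm ← 3573 +1083 = 4656
final state: V = 6.19 m/s, rpm = 4656 → n = rpm/60 = 77.600000 rev/s
target J* = 0.3203; solve J* = V/(n·D) for n: n = V/(J*·D) = 6.19/(0.3203 × 1.297) = 14.900256 rev/s
rpm = 60·n = 894.015369

rpm = 894.02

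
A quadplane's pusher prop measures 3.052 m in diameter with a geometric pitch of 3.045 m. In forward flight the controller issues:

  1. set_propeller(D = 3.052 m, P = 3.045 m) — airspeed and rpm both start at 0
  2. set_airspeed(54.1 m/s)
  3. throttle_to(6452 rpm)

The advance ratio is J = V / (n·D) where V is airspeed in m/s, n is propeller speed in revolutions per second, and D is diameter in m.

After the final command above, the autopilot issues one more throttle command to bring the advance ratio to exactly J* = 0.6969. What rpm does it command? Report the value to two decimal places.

set_propeller: D = 3.052 m, P = 3.045 m (p = P/D = 0.997706); state ← (V=0, rpm=0)
set_airspeed(54.1): V ← 54.1 m/s
throttle_to(6452): rpm ← 6452
final state: V = 54.1 m/s, rpm = 6452 → n = rpm/60 = 107.533333 rev/s
target J* = 0.6969; solve J* = V/(n·D) for n: n = V/(J*·D) = 54.1/(0.6969 × 3.052) = 25.435617 rev/s
rpm = 60·n = 1526.137000

rpm = 1526.14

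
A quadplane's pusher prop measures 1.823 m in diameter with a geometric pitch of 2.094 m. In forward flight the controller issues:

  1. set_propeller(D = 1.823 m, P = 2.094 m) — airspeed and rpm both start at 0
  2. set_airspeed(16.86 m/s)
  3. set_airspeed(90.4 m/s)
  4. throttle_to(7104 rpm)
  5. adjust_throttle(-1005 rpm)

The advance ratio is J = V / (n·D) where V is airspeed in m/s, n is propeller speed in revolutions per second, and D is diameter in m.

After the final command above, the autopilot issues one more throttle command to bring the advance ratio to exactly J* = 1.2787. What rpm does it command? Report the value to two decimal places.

set_propeller: D = 1.823 m, P = 2.094 m (p = P/D = 1.148656); state ← (V=0, rpm=0)
set_airspeed(16.86): V ← 16.86 m/s
set_airspeed(90.4): V ← 90.4 m/s
throttle_to(7104): rpm ← 7104
adjust_throttle(-1005): rpm ← 7104 -1005 = 6099
final state: V = 90.4 m/s, rpm = 6099 → n = rpm/60 = 101.650000 rev/s
target J* = 1.2787; solve J* = V/(n·D) for n: n = V/(J*·D) = 90.4/(1.2787 × 1.823) = 38.780473 rev/s
rpm = 60·n = 2326.828352

rpm = 2326.83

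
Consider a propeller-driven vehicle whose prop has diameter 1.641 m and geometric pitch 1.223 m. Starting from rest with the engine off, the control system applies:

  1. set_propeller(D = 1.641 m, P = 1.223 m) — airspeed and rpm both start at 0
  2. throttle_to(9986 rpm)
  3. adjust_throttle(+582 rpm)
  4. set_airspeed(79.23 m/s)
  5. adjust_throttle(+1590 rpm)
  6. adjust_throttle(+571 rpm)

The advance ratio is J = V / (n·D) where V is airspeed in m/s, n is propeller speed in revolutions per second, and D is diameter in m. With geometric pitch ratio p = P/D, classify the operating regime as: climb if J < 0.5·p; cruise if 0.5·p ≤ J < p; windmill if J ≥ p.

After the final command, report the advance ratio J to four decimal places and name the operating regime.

set_propeller: D = 1.641 m, P = 1.223 m (p = P/D = 0.745277); state ← (V=0, rpm=0)
throttle_to(9986): rpm ← 9986
adjust_throttle(+582): rpm ← 9986 +582 = 10568
set_airspeed(79.23): V ← 79.23 m/s
adjust_throttle(+1590): rpm ← 10568 +1590 = 12158
adjust_throttle(+571): rpm ← 12158 +571 = 12729
final state: V = 79.23 m/s, rpm = 12729 → n = rpm/60 = 212.150000 rev/s
J = V / (n·D) = 79.23 / (212.150000 × 1.641) = 0.227582
regime bands: climb J<0.3726 | cruise [0.3726, 0.7453) | windmill J≥0.7453
J = 0.2276 → climb

J = 0.2276, regime = climb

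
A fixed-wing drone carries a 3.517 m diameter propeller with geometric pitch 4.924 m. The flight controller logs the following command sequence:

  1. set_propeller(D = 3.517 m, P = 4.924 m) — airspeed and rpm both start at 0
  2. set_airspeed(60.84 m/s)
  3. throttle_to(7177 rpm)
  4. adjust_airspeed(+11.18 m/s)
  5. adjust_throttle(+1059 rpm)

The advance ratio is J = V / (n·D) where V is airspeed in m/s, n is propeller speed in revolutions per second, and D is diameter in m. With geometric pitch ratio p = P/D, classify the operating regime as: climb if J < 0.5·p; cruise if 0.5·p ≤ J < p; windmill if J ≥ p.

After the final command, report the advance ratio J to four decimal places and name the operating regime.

set_propeller: D = 3.517 m, P = 4.924 m (p = P/D = 1.400057); state ← (V=0, rpm=0)
set_airspeed(60.84): V ← 60.84 m/s
throttle_to(7177): rpm ← 7177
adjust_airspeed(+11.18): V ← 60.84 +11.18 = 72.02 m/s
adjust_throttle(+1059): rpm ← 7177 +1059 = 8236
final state: V = 72.02 m/s, rpm = 8236 → n = rpm/60 = 137.266667 rev/s
J = V / (n·D) = 72.02 / (137.266667 × 3.517) = 0.149182
regime bands: climb J<0.7000 | cruise [0.7000, 1.4001) | windmill J≥1.4001
J = 0.1492 → climb

J = 0.1492, regime = climb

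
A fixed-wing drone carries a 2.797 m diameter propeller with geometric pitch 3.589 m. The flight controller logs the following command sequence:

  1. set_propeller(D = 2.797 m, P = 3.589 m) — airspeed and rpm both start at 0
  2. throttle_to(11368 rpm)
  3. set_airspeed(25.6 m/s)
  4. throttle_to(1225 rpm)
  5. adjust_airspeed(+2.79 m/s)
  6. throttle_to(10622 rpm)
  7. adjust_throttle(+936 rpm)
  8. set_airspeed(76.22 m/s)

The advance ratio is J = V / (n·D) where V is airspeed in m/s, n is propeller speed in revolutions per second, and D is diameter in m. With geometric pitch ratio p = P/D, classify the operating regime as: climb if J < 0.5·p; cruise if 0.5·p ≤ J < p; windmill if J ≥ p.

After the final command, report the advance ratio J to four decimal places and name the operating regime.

set_propeller: D = 2.797 m, P = 3.589 m (p = P/D = 1.283161); state ← (V=0, rpm=0)
throttle_to(11368): rpm ← 11368
set_airspeed(25.6): V ← 25.6 m/s
throttle_to(1225): rpm ← 1225
adjust_airspeed(+2.79): V ← 25.6 +2.79 = 28.39 m/s
throttle_to(10622): rpm ← 10622
adjust_throttle(+936): rpm ← 10622 +936 = 11558
set_airspeed(76.22): V ← 76.22 m/s
final state: V = 76.22 m/s, rpm = 11558 → n = rpm/60 = 192.633333 rev/s
J = V / (n·D) = 76.22 / (192.633333 × 2.797) = 0.141464
regime bands: climb J<0.6416 | cruise [0.6416, 1.2832) | windmill J≥1.2832
J = 0.1415 → climb

J = 0.1415, regime = climb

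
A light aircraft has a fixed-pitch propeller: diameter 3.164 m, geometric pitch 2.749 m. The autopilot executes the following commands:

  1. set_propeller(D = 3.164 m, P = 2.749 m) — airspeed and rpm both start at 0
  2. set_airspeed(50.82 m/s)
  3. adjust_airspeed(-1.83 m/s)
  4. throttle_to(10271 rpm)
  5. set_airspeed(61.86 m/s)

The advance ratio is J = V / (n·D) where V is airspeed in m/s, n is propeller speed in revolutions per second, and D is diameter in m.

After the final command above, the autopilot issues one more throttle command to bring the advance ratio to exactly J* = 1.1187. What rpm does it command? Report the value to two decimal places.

set_propeller: D = 3.164 m, P = 2.749 m (p = P/D = 0.868837); state ← (V=0, rpm=0)
set_airspeed(50.82): V ← 50.82 m/s
adjust_airspeed(-1.83): V ← 50.82 -1.83 = 48.99 m/s
throttle_to(10271): rpm ← 10271
set_airspeed(61.86): V ← 61.86 m/s
final state: V = 61.86 m/s, rpm = 10271 → n = rpm/60 = 171.183333 rev/s
target J* = 1.1187; solve J* = V/(n·D) for n: n = V/(J*·D) = 61.86/(1.1187 × 3.164) = 17.476715 rev/s
rpm = 60·n = 1048.602897

rpm = 1048.60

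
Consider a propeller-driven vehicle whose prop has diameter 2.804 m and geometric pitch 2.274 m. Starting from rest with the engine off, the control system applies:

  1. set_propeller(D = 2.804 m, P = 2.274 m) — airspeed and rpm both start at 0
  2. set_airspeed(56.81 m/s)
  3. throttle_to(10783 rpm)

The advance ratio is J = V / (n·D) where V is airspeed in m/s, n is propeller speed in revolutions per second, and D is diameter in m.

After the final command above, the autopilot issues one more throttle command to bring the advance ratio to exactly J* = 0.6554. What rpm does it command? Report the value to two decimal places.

set_propeller: D = 2.804 m, P = 2.274 m (p = P/D = 0.810984); state ← (V=0, rpm=0)
set_airspeed(56.81): V ← 56.81 m/s
throttle_to(10783): rpm ← 10783
final state: V = 56.81 m/s, rpm = 10783 → n = rpm/60 = 179.716667 rev/s
target J* = 0.6554; solve J* = V/(n·D) for n: n = V/(J*·D) = 56.81/(0.6554 × 2.804) = 30.912942 rev/s
rpm = 60·n = 1854.776537

rpm = 1854.78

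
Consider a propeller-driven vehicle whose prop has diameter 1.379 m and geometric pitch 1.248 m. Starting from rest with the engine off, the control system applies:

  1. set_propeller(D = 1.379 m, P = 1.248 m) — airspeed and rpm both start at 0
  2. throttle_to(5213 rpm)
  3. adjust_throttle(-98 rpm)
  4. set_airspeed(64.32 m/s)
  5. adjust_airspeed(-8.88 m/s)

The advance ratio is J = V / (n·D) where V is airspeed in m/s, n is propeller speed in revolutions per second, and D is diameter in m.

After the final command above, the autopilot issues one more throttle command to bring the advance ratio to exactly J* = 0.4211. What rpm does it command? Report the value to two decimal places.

rpm = 5728.29

set_propeller: D = 1.379 m, P = 1.248 m (p = P/D = 0.905004); state ← (V=0, rpm=0)
throttle_to(5213): rpm ← 5213
adjust_throttle(-98): rpm ← 5213 -98 = 5115
set_airspeed(64.32): V ← 64.32 m/s
adjust_airspeed(-8.88): V ← 64.32 -8.88 = 55.44 m/s
final state: V = 55.44 m/s, rpm = 5115 → n = rpm/60 = 85.250000 rev/s
target J* = 0.4211; solve J* = V/(n·D) for n: n = V/(J*·D) = 55.44/(0.4211 × 1.379) = 95.471493 rev/s
rpm = 60·n = 5728.289578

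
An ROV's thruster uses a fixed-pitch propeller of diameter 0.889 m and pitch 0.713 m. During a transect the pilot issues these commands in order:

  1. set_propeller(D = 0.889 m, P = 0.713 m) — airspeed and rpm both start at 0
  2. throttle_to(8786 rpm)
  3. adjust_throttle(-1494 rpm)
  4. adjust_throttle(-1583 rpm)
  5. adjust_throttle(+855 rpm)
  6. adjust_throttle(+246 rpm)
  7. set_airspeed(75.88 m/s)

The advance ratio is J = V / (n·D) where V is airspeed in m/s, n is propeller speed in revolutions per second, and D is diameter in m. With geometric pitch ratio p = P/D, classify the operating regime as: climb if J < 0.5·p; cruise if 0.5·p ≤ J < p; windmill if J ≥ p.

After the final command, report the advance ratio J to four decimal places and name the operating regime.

set_propeller: D = 0.889 m, P = 0.713 m (p = P/D = 0.802025); state ← (V=0, rpm=0)
throttle_to(8786): rpm ← 8786
adjust_throttle(-1494): rpm ← 8786 -1494 = 7292
adjust_throttle(-1583): rpm ← 7292 -1583 = 5709
adjust_throttle(+855): rpm ← 5709 +855 = 6564
adjust_throttle(+246): rpm ← 6564 +246 = 6810
set_airspeed(75.88): V ← 75.88 m/s
final state: V = 75.88 m/s, rpm = 6810 → n = rpm/60 = 113.500000 rev/s
J = V / (n·D) = 75.88 / (113.500000 × 0.889) = 0.752021
regime bands: climb J<0.4010 | cruise [0.4010, 0.8020) | windmill J≥0.8020
J = 0.7520 → cruise

J = 0.7520, regime = cruise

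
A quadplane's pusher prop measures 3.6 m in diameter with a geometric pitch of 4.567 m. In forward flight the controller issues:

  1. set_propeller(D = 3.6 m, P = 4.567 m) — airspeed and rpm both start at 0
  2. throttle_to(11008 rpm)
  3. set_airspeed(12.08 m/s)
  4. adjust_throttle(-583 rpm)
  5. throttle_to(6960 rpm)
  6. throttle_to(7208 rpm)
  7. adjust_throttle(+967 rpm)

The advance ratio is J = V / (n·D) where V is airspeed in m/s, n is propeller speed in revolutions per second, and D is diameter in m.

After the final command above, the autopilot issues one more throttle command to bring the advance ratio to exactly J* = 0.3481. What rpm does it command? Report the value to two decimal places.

rpm = 578.38

set_propeller: D = 3.6 m, P = 4.567 m (p = P/D = 1.268611); state ← (V=0, rpm=0)
throttle_to(11008): rpm ← 11008
set_airspeed(12.08): V ← 12.08 m/s
adjust_throttle(-583): rpm ← 11008 -583 = 10425
throttle_to(6960): rpm ← 6960
throttle_to(7208): rpm ← 7208
adjust_throttle(+967): rpm ← 7208 +967 = 8175
final state: V = 12.08 m/s, rpm = 8175 → n = rpm/60 = 136.250000 rev/s
target J* = 0.3481; solve J* = V/(n·D) for n: n = V/(J*·D) = 12.08/(0.3481 × 3.6) = 9.639631 rev/s
rpm = 60·n = 578.377861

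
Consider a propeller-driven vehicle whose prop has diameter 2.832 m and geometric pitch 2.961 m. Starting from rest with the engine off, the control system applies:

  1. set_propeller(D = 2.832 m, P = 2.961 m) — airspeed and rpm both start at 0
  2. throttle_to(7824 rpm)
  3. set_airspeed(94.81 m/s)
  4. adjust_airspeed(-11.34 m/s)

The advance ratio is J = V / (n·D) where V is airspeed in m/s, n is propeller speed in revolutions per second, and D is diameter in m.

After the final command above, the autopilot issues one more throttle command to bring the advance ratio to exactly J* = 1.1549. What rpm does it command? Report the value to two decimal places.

set_propeller: D = 2.832 m, P = 2.961 m (p = P/D = 1.045551); state ← (V=0, rpm=0)
throttle_to(7824): rpm ← 7824
set_airspeed(94.81): V ← 94.81 m/s
adjust_airspeed(-11.34): V ← 94.81 -11.34 = 83.47 m/s
final state: V = 83.47 m/s, rpm = 7824 → n = rpm/60 = 130.400000 rev/s
target J* = 1.1549; solve J* = V/(n·D) for n: n = V/(J*·D) = 83.47/(1.1549 × 2.832) = 25.520712 rev/s
rpm = 60·n = 1531.242708

rpm = 1531.24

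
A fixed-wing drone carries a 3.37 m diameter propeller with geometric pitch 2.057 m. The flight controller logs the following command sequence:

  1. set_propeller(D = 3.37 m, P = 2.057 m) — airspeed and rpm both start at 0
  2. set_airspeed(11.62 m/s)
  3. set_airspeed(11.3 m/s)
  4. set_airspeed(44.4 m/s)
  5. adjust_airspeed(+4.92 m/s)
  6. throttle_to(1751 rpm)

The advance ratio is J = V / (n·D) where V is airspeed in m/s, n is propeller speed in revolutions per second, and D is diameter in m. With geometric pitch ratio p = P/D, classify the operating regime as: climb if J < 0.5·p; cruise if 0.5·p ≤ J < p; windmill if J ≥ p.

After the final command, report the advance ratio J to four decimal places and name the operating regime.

J = 0.5015, regime = cruise

set_propeller: D = 3.37 m, P = 2.057 m (p = P/D = 0.610386); state ← (V=0, rpm=0)
set_airspeed(11.62): V ← 11.62 m/s
set_airspeed(11.3): V ← 11.3 m/s
set_airspeed(44.4): V ← 44.4 m/s
adjust_airspeed(+4.92): V ← 44.4 +4.92 = 49.32 m/s
throttle_to(1751): rpm ← 1751
final state: V = 49.32 m/s, rpm = 1751 → n = rpm/60 = 29.183333 rev/s
J = V / (n·D) = 49.32 / (29.183333 × 3.37) = 0.501485
regime bands: climb J<0.3052 | cruise [0.3052, 0.6104) | windmill J≥0.6104
J = 0.5015 → cruise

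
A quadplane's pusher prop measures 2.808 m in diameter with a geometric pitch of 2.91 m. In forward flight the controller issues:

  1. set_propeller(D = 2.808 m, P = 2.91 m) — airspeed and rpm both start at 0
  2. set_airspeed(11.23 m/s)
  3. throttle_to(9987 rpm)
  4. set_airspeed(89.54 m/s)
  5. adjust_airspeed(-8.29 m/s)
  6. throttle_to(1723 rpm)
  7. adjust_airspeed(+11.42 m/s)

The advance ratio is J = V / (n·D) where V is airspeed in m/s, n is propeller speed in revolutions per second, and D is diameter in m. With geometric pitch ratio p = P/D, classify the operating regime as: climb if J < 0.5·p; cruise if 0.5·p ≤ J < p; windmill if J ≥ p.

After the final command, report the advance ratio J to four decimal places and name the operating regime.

J = 1.1492, regime = windmill

set_propeller: D = 2.808 m, P = 2.91 m (p = P/D = 1.036325); state ← (V=0, rpm=0)
set_airspeed(11.23): V ← 11.23 m/s
throttle_to(9987): rpm ← 9987
set_airspeed(89.54): V ← 89.54 m/s
adjust_airspeed(-8.29): V ← 89.54 -8.29 = 81.25 m/s
throttle_to(1723): rpm ← 1723
adjust_airspeed(+11.42): V ← 81.25 +11.42 = 92.67 m/s
final state: V = 92.67 m/s, rpm = 1723 → n = rpm/60 = 28.716667 rev/s
J = V / (n·D) = 92.67 / (28.716667 × 2.808) = 1.149233
regime bands: climb J<0.5182 | cruise [0.5182, 1.0363) | windmill J≥1.0363
J = 1.1492 → windmill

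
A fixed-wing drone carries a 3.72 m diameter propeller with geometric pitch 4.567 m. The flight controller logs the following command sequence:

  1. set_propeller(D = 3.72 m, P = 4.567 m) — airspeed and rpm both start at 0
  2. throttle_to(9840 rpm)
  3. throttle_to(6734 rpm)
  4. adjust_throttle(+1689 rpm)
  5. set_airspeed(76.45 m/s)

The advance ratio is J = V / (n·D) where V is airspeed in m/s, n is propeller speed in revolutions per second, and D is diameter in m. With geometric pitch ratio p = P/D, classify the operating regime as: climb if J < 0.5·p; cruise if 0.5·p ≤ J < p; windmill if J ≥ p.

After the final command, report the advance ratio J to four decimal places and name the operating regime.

J = 0.1464, regime = climb

set_propeller: D = 3.72 m, P = 4.567 m (p = P/D = 1.227688); state ← (V=0, rpm=0)
throttle_to(9840): rpm ← 9840
throttle_to(6734): rpm ← 6734
adjust_throttle(+1689): rpm ← 6734 +1689 = 8423
set_airspeed(76.45): V ← 76.45 m/s
final state: V = 76.45 m/s, rpm = 8423 → n = rpm/60 = 140.383333 rev/s
J = V / (n·D) = 76.45 / (140.383333 × 3.72) = 0.146393
regime bands: climb J<0.6138 | cruise [0.6138, 1.2277) | windmill J≥1.2277
J = 0.1464 → climb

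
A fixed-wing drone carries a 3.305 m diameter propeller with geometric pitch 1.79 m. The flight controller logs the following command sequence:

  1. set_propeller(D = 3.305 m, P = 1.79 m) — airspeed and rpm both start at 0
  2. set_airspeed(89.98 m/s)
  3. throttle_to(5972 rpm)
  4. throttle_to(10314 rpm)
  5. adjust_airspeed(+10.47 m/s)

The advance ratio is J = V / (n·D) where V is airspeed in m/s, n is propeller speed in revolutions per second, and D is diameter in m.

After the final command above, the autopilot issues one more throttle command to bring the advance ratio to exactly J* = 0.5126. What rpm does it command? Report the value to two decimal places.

set_propeller: D = 3.305 m, P = 1.79 m (p = P/D = 0.541604); state ← (V=0, rpm=0)
set_airspeed(89.98): V ← 89.98 m/s
throttle_to(5972): rpm ← 5972
throttle_to(10314): rpm ← 10314
adjust_airspeed(+10.47): V ← 89.98 +10.47 = 100.45 m/s
final state: V = 100.45 m/s, rpm = 10314 → n = rpm/60 = 171.900000 rev/s
target J* = 0.5126; solve J* = V/(n·D) for n: n = V/(J*·D) = 100.45/(0.5126 × 3.305) = 59.292515 rev/s
rpm = 60·n = 3557.550927

rpm = 3557.55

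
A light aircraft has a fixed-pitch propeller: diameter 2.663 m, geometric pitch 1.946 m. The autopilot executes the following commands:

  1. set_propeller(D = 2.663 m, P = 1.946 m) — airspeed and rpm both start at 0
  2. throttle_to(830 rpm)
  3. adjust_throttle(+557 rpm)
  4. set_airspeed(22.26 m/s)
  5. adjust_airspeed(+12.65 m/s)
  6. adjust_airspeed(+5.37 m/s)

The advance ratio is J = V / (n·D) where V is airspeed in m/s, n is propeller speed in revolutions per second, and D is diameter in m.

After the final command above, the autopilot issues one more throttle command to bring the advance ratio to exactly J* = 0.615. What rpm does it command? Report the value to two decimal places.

rpm = 1475.69

set_propeller: D = 2.663 m, P = 1.946 m (p = P/D = 0.730755); state ← (V=0, rpm=0)
throttle_to(830): rpm ← 830
adjust_throttle(+557): rpm ← 830 +557 = 1387
set_airspeed(22.26): V ← 22.26 m/s
adjust_airspeed(+12.65): V ← 22.26 +12.65 = 34.91 m/s
adjust_airspeed(+5.37): V ← 34.91 +5.37 = 40.28 m/s
final state: V = 40.28 m/s, rpm = 1387 → n = rpm/60 = 23.116667 rev/s
target J* = 0.615; solve J* = V/(n·D) for n: n = V/(J*·D) = 40.28/(0.615 × 2.663) = 24.594793 rev/s
rpm = 60·n = 1475.687607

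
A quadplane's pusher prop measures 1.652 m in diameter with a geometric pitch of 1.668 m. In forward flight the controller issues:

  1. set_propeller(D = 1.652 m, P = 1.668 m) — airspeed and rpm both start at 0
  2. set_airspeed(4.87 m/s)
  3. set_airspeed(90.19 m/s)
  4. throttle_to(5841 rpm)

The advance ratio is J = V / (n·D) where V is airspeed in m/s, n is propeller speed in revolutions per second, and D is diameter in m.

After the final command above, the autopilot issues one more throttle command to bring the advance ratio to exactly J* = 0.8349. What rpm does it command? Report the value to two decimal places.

set_propeller: D = 1.652 m, P = 1.668 m (p = P/D = 1.009685); state ← (V=0, rpm=0)
set_airspeed(4.87): V ← 4.87 m/s
set_airspeed(90.19): V ← 90.19 m/s
throttle_to(5841): rpm ← 5841
final state: V = 90.19 m/s, rpm = 5841 → n = rpm/60 = 97.350000 rev/s
target J* = 0.8349; solve J* = V/(n·D) for n: n = V/(J*·D) = 90.19/(0.8349 × 1.652) = 65.390383 rev/s
rpm = 60·n = 3923.422996

rpm = 3923.42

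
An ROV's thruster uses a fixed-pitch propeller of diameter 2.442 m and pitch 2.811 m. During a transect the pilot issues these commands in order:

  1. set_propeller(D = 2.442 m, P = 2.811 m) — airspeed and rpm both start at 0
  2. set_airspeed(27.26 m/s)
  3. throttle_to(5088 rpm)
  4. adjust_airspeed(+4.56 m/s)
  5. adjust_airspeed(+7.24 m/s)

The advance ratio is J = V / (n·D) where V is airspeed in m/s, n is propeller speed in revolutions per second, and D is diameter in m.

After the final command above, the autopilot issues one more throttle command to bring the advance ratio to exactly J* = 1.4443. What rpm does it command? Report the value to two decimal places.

rpm = 664.48

set_propeller: D = 2.442 m, P = 2.811 m (p = P/D = 1.151106); state ← (V=0, rpm=0)
set_airspeed(27.26): V ← 27.26 m/s
throttle_to(5088): rpm ← 5088
adjust_airspeed(+4.56): V ← 27.26 +4.56 = 31.82 m/s
adjust_airspeed(+7.24): V ← 31.82 +7.24 = 39.06 m/s
final state: V = 39.06 m/s, rpm = 5088 → n = rpm/60 = 84.800000 rev/s
target J* = 1.4443; solve J* = V/(n·D) for n: n = V/(J*·D) = 39.06/(1.4443 × 2.442) = 11.074629 rev/s
rpm = 60·n = 664.477712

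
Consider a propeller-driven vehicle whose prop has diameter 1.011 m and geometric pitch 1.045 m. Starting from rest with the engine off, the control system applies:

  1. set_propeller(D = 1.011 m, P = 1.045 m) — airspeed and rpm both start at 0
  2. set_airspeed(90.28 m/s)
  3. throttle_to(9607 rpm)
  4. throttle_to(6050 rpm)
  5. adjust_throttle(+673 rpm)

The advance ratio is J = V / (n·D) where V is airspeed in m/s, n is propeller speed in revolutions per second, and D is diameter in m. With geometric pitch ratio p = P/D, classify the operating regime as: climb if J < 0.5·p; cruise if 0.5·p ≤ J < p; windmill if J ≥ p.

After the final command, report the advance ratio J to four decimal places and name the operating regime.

J = 0.7969, regime = cruise

set_propeller: D = 1.011 m, P = 1.045 m (p = P/D = 1.033630); state ← (V=0, rpm=0)
set_airspeed(90.28): V ← 90.28 m/s
throttle_to(9607): rpm ← 9607
throttle_to(6050): rpm ← 6050
adjust_throttle(+673): rpm ← 6050 +673 = 6723
final state: V = 90.28 m/s, rpm = 6723 → n = rpm/60 = 112.050000 rev/s
J = V / (n·D) = 90.28 / (112.050000 × 1.011) = 0.796945
regime bands: climb J<0.5168 | cruise [0.5168, 1.0336) | windmill J≥1.0336
J = 0.7969 → cruise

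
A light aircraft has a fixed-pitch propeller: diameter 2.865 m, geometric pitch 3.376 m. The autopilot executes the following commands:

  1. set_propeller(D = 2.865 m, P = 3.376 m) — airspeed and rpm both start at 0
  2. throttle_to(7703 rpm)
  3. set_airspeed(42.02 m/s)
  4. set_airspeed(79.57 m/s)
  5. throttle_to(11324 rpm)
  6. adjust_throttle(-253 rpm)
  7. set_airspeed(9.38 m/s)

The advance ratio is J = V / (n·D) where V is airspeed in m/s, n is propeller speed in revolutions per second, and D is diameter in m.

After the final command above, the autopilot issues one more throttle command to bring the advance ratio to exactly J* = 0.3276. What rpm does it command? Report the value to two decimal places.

set_propeller: D = 2.865 m, P = 3.376 m (p = P/D = 1.178360); state ← (V=0, rpm=0)
throttle_to(7703): rpm ← 7703
set_airspeed(42.02): V ← 42.02 m/s
set_airspeed(79.57): V ← 79.57 m/s
throttle_to(11324): rpm ← 11324
adjust_throttle(-253): rpm ← 11324 -253 = 11071
set_airspeed(9.38): V ← 9.38 m/s
final state: V = 9.38 m/s, rpm = 11071 → n = rpm/60 = 184.516667 rev/s
target J* = 0.3276; solve J* = V/(n·D) for n: n = V/(J*·D) = 9.38/(0.3276 × 2.865) = 9.993884 rev/s
rpm = 60·n = 599.633060

rpm = 599.63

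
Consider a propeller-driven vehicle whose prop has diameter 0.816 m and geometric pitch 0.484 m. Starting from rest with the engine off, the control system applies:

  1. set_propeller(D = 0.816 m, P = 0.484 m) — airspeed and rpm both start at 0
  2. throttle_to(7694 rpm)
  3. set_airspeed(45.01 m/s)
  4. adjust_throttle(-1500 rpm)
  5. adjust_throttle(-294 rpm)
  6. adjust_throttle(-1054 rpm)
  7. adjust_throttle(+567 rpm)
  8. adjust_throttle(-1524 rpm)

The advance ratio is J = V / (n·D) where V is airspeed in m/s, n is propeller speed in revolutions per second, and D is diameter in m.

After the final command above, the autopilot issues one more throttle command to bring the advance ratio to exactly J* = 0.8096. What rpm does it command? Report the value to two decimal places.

set_propeller: D = 0.816 m, P = 0.484 m (p = P/D = 0.593137); state ← (V=0, rpm=0)
throttle_to(7694): rpm ← 7694
set_airspeed(45.01): V ← 45.01 m/s
adjust_throttle(-1500): rpm ← 7694 -1500 = 6194
adjust_throttle(-294): rpm ← 6194 -294 = 5900
adjust_throttle(-1054): rpm ← 5900 -1054 = 4846
adjust_throttle(+567): rpm ← 4846 +567 = 5413
adjust_throttle(-1524): rpm ← 5413 -1524 = 3889
final state: V = 45.01 m/s, rpm = 3889 → n = rpm/60 = 64.816667 rev/s
target J* = 0.8096; solve J* = V/(n·D) for n: n = V/(J*·D) = 45.01/(0.8096 × 0.816) = 68.131563 rev/s
rpm = 60·n = 4087.893804

rpm = 4087.89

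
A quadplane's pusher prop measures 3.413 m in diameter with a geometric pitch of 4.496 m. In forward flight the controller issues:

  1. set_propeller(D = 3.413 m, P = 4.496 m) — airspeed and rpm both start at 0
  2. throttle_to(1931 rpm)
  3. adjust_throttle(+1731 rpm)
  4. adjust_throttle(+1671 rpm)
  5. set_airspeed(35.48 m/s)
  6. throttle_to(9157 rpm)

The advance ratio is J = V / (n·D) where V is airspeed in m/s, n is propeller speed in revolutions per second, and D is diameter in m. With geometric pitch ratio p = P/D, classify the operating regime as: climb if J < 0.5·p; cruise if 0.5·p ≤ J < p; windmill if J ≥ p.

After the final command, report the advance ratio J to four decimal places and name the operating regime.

set_propeller: D = 3.413 m, P = 4.496 m (p = P/D = 1.317316); state ← (V=0, rpm=0)
throttle_to(1931): rpm ← 1931
adjust_throttle(+1731): rpm ← 1931 +1731 = 3662
adjust_throttle(+1671): rpm ← 3662 +1671 = 5333
set_airspeed(35.48): V ← 35.48 m/s
throttle_to(9157): rpm ← 9157
final state: V = 35.48 m/s, rpm = 9157 → n = rpm/60 = 152.616667 rev/s
J = V / (n·D) = 35.48 / (152.616667 × 3.413) = 0.068115
regime bands: climb J<0.6587 | cruise [0.6587, 1.3173) | windmill J≥1.3173
J = 0.0681 → climb

J = 0.0681, regime = climb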